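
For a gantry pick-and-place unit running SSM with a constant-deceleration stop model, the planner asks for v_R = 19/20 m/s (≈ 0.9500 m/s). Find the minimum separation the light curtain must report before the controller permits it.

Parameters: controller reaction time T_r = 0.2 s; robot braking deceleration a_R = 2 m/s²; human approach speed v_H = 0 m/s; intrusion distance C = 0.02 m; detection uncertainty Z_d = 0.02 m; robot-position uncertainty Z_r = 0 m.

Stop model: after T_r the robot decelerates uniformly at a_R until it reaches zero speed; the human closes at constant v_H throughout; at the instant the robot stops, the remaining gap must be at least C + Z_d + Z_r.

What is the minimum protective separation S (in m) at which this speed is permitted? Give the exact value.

stop time T_s = (19/20)/2 = 0.4750 s
robot covers v_R·T_r = 0.9500·0.2000 = 0.1900 m before braking
robot covers 0.9500·0.4750 − ½·2.0000·0.4750² = 0.2256 m while stopping
human over T_r+T_s: 0.0000·(0.2000+0.4750) = 0.0000 m
C+Z_d+Z_r = 0.0200+0.0200+0.0000 = 0.0400 m
S_min ≈ 0.1900+0.2256+0.0000+0.0400  ⇒  S_min = 729/1600 m

S_min = 729/1600 m = 0.4556 m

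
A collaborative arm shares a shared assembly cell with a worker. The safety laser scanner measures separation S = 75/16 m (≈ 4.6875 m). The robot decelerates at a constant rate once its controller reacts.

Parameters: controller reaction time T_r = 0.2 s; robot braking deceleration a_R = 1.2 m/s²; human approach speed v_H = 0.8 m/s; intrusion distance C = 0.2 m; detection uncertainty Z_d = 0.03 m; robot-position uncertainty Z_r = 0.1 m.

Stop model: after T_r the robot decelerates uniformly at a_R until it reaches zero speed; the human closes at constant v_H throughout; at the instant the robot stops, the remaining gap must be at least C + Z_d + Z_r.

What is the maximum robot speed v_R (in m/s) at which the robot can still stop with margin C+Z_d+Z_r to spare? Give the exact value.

at the boundary: (5/12)·v² + (13/15)·v + (-1679/400) = 0
  disc = (13/15)² − 4·(5/12)·(-1679/400) = 27889/3600 ; √disc = 167/60
  v_R = (−(13/15) + 167/60) / (2·(5/12)) = 23/10 m/s
check:
stop time T_s = (23/10)/(6/5) = 1.9167 s
robot covers v_R·T_r = 2.3000·0.2000 = 0.4600 m before braking
robot covers 2.3000·1.9167 − ½·1.2000·1.9167² = 2.2042 m while stopping
person approaches 0.8000·(0.2000+1.9167) = 1.6933 m
residual clearance needed = 0.2000+0.0300+0.1000 = 0.3300 m
sum ≈ 0.4600+2.2042+1.6933+0.3300 ≈ 4.6875 m = S ✓

v_R_max = 23/10 m/s = 2.3000 m/s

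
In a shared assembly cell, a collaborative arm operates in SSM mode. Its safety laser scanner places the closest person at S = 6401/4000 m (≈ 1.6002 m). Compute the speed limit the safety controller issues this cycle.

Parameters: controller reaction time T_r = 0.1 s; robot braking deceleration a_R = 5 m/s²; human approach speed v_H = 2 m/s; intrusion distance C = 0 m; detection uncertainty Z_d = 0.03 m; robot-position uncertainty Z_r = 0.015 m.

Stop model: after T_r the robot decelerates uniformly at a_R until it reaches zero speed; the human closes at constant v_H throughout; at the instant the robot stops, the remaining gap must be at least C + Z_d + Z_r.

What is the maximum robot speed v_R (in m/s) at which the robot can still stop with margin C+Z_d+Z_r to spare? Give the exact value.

at the boundary: (1/10)·v² + (1/2)·v + (-5421/4000) = 0
  disc = (1/2)² − 4·(1/10)·(-5421/4000) = 7921/10000 ; √disc = 89/100
  v_R = (−(1/2) + 89/100) / (2·(1/10)) = 39/20 m/s
check:
T_s = v_R/a_R = (39/20)/5 = 0.3900 s
reaction-phase robot travel = 1.9500·0.1000 = 0.1950 m
braking distance = 1.9500²/(2·5.0000) = 0.3802 m
person approaches 2.0000·(0.1000+0.3900) = 0.9800 m
C+Z_d+Z_r = 0.0000+0.0300+0.0150 = 0.0450 m
sum ≈ 0.1950+0.3802+0.9800+0.0450 ≈ 1.6002 m = S ✓

v_R_max = 39/20 m/s = 1.9500 m/s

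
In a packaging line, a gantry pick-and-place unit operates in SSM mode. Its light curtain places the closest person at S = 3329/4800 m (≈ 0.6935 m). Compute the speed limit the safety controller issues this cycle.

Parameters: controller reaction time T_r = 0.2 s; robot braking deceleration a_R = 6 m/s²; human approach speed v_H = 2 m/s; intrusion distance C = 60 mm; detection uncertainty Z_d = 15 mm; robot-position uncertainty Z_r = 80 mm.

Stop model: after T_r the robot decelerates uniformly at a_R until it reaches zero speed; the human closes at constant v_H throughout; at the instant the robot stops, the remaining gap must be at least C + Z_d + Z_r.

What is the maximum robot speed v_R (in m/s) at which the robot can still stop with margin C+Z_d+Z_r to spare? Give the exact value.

v_R_max = 1/4 m/s = 0.2500 m/s

at the boundary: (1/12)·v² + (8/15)·v + (-133/960) = 0
  disc = (8/15)² − 4·(1/12)·(-133/960) = 529/1600 ; √disc = 23/40
  v_R = (−(8/15) + 23/40) / (2·(1/12)) = 1/4 m/s
check:
braking lasts T_s = (1/4)/6 = 0.0417 s
robot covers v_R·T_r = 0.2500·0.2000 = 0.0500 m before braking
robot covers 0.2500·0.0417 − ½·6.0000·0.0417² = 0.0052 m while stopping
human over T_r+T_s: 2.0000·(0.2000+0.0417) = 0.4833 m
C+Z_d+Z_r = 0.0600+0.0150+0.0800 = 0.1550 m
sum ≈ 0.0500+0.0052+0.4833+0.1550 ≈ 0.6935 m = S ✓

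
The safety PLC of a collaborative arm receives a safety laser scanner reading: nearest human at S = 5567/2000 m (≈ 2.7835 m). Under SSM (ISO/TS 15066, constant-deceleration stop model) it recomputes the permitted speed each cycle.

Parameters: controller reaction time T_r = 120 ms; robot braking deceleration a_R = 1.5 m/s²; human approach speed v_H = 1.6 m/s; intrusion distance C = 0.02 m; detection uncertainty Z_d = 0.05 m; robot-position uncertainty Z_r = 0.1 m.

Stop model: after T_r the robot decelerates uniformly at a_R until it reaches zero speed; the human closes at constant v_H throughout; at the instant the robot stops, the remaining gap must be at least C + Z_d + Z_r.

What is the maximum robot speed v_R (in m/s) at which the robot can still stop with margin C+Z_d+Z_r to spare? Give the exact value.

v_R_max = 29/20 m/s = 1.4500 m/s

at the boundary: (1/3)·v² + (89/75)·v + (-4843/2000) = 0
  disc = (89/75)² − 4·(1/3)·(-4843/2000) = 104329/22500 ; √disc = 323/150
  v_R = (−(89/75) + 323/150) / (2·(1/3)) = 29/20 m/s
check:
stop time T_s = (29/20)/(3/2) = 0.9667 s
reaction-phase robot travel = 1.4500·0.1200 = 0.1740 m
braking distance = 1.4500²/(2·1.5000) = 0.7008 m
human over T_r+T_s: 1.6000·(0.1200+0.9667) = 1.7387 m
margins: 0.0200+0.0500+0.1000 = 0.1700 m
sum ≈ 0.1740+0.7008+1.7387+0.1700 ≈ 2.7835 m = S ✓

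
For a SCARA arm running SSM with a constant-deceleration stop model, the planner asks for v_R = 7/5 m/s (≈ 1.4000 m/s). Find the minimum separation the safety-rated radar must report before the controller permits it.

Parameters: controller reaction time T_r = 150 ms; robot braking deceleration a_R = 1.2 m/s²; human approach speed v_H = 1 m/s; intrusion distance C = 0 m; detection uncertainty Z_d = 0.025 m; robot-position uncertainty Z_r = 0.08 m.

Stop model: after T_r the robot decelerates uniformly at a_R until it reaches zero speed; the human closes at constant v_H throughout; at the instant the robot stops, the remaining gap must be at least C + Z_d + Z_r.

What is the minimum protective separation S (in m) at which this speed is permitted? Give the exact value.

S_min = 1469/600 m = 2.4483 m

braking lasts T_s = (7/5)/(6/5) = 1.1667 s
robot in T_r: 1.4000·0.1500 = 0.2100 m
braking distance = 1.4000²/(2·1.2000) = 0.8167 m
person approaches 1.0000·(0.1500+1.1667) = 1.3167 m
margins: 0.0000+0.0250+0.0800 = 0.1050 m
S_min ≈ 0.2100+0.8167+1.3167+0.1050  ⇒  S_min = 1469/600 m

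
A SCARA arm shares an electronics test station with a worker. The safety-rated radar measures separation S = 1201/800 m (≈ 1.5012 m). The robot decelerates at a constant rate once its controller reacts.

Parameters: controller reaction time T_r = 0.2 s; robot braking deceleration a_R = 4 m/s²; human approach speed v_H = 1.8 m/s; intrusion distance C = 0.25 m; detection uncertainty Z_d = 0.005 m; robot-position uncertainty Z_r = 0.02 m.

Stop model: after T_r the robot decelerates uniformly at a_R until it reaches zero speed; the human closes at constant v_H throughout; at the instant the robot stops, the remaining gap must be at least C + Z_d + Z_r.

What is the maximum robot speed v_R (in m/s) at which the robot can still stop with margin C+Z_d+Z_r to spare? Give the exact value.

quadratic (1/8)·v² + (13/20)·v + (-693/800) = 0
  disc = (13/20)² − 4·(1/8)·(-693/800) = 1369/1600 ; √disc = 37/40
  v_R = (−(13/20) + 37/40) / (2·(1/8)) = 11/10 m/s
check:
T_s = v_R/a_R = (11/10)/4 = 0.2750 s
robot covers v_R·T_r = 1.1000·0.2000 = 0.2200 m before braking
braking distance = 1.1000²/(2·4.0000) = 0.1512 m
person approaches 1.8000·(0.2000+0.2750) = 0.8550 m
residual clearance needed = 0.2500+0.0050+0.0200 = 0.2750 m
sum ≈ 0.2200+0.1512+0.8550+0.2750 ≈ 1.5012 m = S ✓

v_R_max = 11/10 m/s = 1.1000 m/s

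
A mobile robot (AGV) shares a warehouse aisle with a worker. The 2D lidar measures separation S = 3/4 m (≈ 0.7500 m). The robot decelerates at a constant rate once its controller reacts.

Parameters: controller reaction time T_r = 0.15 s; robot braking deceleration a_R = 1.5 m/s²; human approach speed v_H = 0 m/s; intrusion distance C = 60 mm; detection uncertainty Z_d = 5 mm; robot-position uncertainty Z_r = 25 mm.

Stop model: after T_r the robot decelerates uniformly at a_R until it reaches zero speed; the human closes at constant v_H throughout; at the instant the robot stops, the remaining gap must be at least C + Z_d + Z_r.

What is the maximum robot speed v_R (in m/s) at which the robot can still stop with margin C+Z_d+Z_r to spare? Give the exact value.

v_R_max = 6/5 m/s = 1.2000 m/s

quadratic (1/3)·v² + (3/20)·v + (-33/50) = 0
  disc = (3/20)² − 4·(1/3)·(-33/50) = 361/400 ; √disc = 19/20
  v_R = (−(3/20) + 19/20) / (2·(1/3)) = 6/5 m/s
check:
T_s = v_R/a_R = (6/5)/(3/2) = 0.8000 s
reaction-phase robot travel = 1.2000·0.1500 = 0.1800 m
braking distance = 1.2000²/(2·1.5000) = 0.4800 m
human closes 0.0000·0.9500 = 0.0000 m
C+Z_d+Z_r = 0.0600+0.0050+0.0250 = 0.0900 m
sum ≈ 0.1800+0.4800+0.0000+0.0900 ≈ 0.7500 m = S ✓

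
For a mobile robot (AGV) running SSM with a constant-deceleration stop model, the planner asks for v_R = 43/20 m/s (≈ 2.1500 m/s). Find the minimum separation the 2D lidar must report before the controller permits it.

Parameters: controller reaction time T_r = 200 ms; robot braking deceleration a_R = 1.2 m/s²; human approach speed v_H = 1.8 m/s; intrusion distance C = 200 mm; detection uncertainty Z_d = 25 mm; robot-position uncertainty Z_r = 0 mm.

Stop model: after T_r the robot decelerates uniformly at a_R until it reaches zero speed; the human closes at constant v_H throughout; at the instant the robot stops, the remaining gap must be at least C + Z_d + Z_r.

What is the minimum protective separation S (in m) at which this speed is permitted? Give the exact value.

S_min = 29597/4800 m = 6.1660 m

T_s = v_R/a_R = (43/20)/(6/5) = 1.7917 s
robot covers v_R·T_r = 2.1500·0.2000 = 0.4300 m before braking
robot covers 2.1500·1.7917 − ½·1.2000·1.7917² = 1.9260 m while stopping
human over T_r+T_s: 1.8000·(0.2000+1.7917) = 3.5850 m
C+Z_d+Z_r = 0.2000+0.0250+0.0000 = 0.2250 m
S_min ≈ 0.4300+1.9260+3.5850+0.2250  ⇒  S_min = 29597/4800 m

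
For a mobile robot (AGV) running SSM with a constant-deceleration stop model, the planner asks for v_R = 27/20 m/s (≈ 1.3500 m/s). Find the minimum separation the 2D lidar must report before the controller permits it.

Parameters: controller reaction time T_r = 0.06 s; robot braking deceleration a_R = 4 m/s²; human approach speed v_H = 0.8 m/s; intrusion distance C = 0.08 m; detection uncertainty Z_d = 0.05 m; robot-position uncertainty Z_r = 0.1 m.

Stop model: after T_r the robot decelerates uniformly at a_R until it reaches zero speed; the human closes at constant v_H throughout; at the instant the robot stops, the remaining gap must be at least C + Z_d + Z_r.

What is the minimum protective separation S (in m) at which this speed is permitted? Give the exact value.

braking lasts T_s = (27/20)/4 = 0.3375 s
robot covers v_R·T_r = 1.3500·0.0600 = 0.0810 m before braking
robot under decel: 1.3500²/(2·4.0000) = 0.2278 m
human closes 0.8000·0.3975 = 0.3180 m
margins: 0.0800+0.0500+0.1000 = 0.2300 m
S_min ≈ 0.0810+0.2278+0.3180+0.2300  ⇒  S_min = 13709/16000 m

S_min = 13709/16000 m = 0.8568 m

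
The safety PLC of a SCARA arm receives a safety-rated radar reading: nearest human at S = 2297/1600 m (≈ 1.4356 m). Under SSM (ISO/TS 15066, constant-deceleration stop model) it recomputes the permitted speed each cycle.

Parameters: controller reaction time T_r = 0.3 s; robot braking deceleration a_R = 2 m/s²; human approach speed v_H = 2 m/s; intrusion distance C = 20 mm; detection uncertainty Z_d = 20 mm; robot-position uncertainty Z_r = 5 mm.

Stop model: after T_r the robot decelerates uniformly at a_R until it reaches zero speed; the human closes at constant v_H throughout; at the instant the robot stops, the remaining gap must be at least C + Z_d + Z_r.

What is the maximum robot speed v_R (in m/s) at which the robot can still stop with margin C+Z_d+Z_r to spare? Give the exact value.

quadratic (1/4)·v² + (13/10)·v + (-253/320) = 0
  disc = (13/10)² − 4·(1/4)·(-253/320) = 3969/1600 ; √disc = 63/40
  v_R = (−(13/10) + 63/40) / (2·(1/4)) = 11/20 m/s
check:
T_s = v_R/a_R = (11/20)/2 = 0.2750 s
reaction-phase robot travel = 0.5500·0.3000 = 0.1650 m
robot under decel: 0.5500²/(2·2.0000) = 0.0756 m
person approaches 2.0000·(0.3000+0.2750) = 1.1500 m
residual clearance needed = 0.0200+0.0200+0.0050 = 0.0450 m
sum ≈ 0.1650+0.0756+1.1500+0.0450 ≈ 1.4356 m = S ✓

v_R_max = 11/20 m/s = 0.5500 m/s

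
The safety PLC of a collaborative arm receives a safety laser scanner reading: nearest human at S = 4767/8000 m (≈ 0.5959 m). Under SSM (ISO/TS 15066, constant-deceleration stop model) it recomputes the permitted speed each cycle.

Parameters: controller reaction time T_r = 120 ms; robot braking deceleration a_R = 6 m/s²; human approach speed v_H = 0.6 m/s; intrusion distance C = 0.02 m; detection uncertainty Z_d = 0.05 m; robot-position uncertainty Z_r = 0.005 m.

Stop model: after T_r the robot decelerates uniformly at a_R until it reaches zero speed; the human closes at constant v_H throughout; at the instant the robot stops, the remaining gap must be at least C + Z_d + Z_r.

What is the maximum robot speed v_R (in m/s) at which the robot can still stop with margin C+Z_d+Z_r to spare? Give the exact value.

v_R_max = 27/20 m/s = 1.3500 m/s

quadratic (1/12)·v² + (11/50)·v + (-3591/8000) = 0
  disc = (11/50)² − 4·(1/12)·(-3591/8000) = 7921/40000 ; √disc = 89/200
  v_R = (−(11/50) + 89/200) / (2·(1/12)) = 27/20 m/s
check:
braking lasts T_s = (27/20)/6 = 0.2250 s
robot covers v_R·T_r = 1.3500·0.1200 = 0.1620 m before braking
robot covers 1.3500·0.2250 − ½·6.0000·0.2250² = 0.1519 m while stopping
person approaches 0.6000·(0.1200+0.2250) = 0.2070 m
margins: 0.0200+0.0500+0.0050 = 0.0750 m
sum ≈ 0.1620+0.1519+0.2070+0.0750 ≈ 0.5959 m = S ✓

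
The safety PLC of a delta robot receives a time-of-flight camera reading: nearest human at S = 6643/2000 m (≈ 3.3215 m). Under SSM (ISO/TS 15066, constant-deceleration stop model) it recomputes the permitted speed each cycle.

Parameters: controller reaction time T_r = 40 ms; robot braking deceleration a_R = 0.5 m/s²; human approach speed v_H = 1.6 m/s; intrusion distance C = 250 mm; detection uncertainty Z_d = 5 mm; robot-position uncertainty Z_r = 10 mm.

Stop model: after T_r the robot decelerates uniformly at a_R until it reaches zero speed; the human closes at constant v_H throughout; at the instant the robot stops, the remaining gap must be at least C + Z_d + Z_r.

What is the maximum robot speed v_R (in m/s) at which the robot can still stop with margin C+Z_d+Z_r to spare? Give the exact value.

quadratic (1)·v² + (81/25)·v + (-1197/400) = 0
  disc = (81/25)² − 4·(1)·(-1197/400) = 56169/2500 ; √disc = 237/50
  v_R = (−(81/25) + 237/50) / (2·(1)) = 3/4 m/s
check:
T_s = v_R/a_R = (3/4)/(1/2) = 1.5000 s
robot in T_r: 0.7500·0.0400 = 0.0300 m
robot covers 0.7500·1.5000 − ½·0.5000·1.5000² = 0.5625 m while stopping
person approaches 1.6000·(0.0400+1.5000) = 2.4640 m
C+Z_d+Z_r = 0.2500+0.0050+0.0100 = 0.2650 m
sum ≈ 0.0300+0.5625+2.4640+0.2650 ≈ 3.3215 m = S ✓

v_R_max = 3/4 m/s = 0.7500 m/s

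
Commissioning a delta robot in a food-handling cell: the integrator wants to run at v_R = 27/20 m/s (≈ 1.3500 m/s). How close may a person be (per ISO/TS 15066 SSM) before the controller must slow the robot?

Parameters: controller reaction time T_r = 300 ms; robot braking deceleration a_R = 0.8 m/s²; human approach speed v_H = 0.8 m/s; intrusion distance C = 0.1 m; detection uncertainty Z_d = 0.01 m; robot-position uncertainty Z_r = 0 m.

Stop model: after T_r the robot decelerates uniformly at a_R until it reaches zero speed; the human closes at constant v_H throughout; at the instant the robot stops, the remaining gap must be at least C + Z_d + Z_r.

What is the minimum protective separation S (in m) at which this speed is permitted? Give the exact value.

S_min = 10381/3200 m = 3.2441 m

stop time T_s = (27/20)/(4/5) = 1.6875 s
reaction-phase robot travel = 1.3500·0.3000 = 0.4050 m
braking distance = 1.3500²/(2·0.8000) = 1.1391 m
human over T_r+T_s: 0.8000·(0.3000+1.6875) = 1.5900 m
residual clearance needed = 0.1000+0.0100+0.0000 = 0.1100 m
S_min ≈ 0.4050+1.1391+1.5900+0.1100  ⇒  S_min = 10381/3200 m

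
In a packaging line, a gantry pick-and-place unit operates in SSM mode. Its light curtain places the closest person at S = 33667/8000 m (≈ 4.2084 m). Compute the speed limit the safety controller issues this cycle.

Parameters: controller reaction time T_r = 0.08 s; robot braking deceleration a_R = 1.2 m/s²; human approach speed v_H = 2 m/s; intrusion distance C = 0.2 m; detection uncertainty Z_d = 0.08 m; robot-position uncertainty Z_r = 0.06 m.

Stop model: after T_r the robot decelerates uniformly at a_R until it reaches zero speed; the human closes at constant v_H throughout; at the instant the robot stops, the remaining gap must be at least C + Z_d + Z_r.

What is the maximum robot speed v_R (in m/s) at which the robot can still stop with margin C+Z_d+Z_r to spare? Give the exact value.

at the boundary: (5/12)·v² + (131/75)·v + (-29667/8000) = 0
  disc = (131/75)² − 4·(5/12)·(-29667/8000) = 3323329/360000 ; √disc = 1823/600
  v_R = (−(131/75) + 1823/600) / (2·(5/12)) = 31/20 m/s
check:
T_s = v_R/a_R = (31/20)/(6/5) = 1.2917 s
robot in T_r: 1.5500·0.0800 = 0.1240 m
braking distance = 1.5500²/(2·1.2000) = 1.0010 m
person approaches 2.0000·(0.0800+1.2917) = 2.7433 m
margins: 0.2000+0.0800+0.0600 = 0.3400 m
sum ≈ 0.1240+1.0010+2.7433+0.3400 ≈ 4.2084 m = S ✓

v_R_max = 31/20 m/s = 1.5500 m/s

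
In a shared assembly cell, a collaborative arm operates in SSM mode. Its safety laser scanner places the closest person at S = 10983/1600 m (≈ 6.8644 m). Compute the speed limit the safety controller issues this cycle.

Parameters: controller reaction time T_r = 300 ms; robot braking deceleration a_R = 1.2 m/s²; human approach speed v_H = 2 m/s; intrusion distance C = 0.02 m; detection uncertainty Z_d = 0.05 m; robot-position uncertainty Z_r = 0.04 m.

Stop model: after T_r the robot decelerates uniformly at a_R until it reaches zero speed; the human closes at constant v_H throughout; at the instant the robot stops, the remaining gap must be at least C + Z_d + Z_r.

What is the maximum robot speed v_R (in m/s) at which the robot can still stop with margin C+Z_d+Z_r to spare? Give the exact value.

quadratic (5/12)·v² + (59/30)·v + (-9847/1600) = 0
  disc = (59/30)² − 4·(5/12)·(-9847/1600) = 203401/14400 ; √disc = 451/120
  v_R = (−(59/30) + 451/120) / (2·(5/12)) = 43/20 m/s
check:
braking lasts T_s = (43/20)/(6/5) = 1.7917 s
robot in T_r: 2.1500·0.3000 = 0.6450 m
braking distance = 2.1500²/(2·1.2000) = 1.9260 m
human closes 2.0000·2.0917 = 4.1833 m
C+Z_d+Z_r = 0.0200+0.0500+0.0400 = 0.1100 m
sum ≈ 0.6450+1.9260+4.1833+0.1100 ≈ 6.8644 m = S ✓

v_R_max = 43/20 m/s = 2.1500 m/s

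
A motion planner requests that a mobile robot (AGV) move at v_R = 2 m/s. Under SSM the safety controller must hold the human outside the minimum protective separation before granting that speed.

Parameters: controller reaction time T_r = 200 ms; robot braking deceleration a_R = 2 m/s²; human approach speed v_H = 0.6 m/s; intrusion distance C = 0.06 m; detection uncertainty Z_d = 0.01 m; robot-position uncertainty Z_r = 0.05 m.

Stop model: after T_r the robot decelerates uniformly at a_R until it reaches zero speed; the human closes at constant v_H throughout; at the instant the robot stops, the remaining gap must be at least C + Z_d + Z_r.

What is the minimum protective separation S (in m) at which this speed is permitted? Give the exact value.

S_min = 56/25 m = 2.2400 m

T_s = v_R/a_R = 2/2 = 1.0000 s
robot covers v_R·T_r = 2.0000·0.2000 = 0.4000 m before braking
robot under decel: 2.0000²/(2·2.0000) = 1.0000 m
human over T_r+T_s: 0.6000·(0.2000+1.0000) = 0.7200 m
residual clearance needed = 0.0600+0.0100+0.0500 = 0.1200 m
S_min ≈ 0.4000+1.0000+0.7200+0.1200  ⇒  S_min = 56/25 m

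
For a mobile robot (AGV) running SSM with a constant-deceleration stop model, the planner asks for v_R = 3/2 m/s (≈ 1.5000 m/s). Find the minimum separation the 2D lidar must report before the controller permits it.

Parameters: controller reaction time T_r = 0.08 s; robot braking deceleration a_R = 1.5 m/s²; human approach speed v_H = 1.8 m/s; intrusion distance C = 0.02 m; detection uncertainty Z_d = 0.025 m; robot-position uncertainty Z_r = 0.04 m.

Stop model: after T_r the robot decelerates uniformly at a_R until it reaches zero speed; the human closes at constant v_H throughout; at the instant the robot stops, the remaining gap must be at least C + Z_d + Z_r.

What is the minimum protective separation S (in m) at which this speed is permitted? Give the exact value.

braking lasts T_s = (3/2)/(3/2) = 1.0000 s
robot covers v_R·T_r = 1.5000·0.0800 = 0.1200 m before braking
robot covers 1.5000·1.0000 − ½·1.5000·1.0000² = 0.7500 m while stopping
human over T_r+T_s: 1.8000·(0.0800+1.0000) = 1.9440 m
margins: 0.0200+0.0250+0.0400 = 0.0850 m
S_min ≈ 0.1200+0.7500+1.9440+0.0850  ⇒  S_min = 2899/1000 m

S_min = 2899/1000 m = 2.8990 m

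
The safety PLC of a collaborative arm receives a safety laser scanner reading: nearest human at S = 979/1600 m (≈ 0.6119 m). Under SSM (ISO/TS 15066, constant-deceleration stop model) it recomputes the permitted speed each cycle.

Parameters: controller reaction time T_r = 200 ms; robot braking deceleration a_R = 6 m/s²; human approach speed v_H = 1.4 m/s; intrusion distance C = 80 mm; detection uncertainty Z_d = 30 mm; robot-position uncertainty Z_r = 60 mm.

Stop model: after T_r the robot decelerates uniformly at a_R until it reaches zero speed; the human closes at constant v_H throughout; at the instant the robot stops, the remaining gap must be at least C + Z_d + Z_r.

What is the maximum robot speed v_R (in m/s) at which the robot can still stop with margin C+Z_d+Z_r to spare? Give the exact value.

v_R_max = 7/20 m/s = 0.3500 m/s

collect terms ⇒ (1/12)·v_R² + (13/30)·v_R + (-259/1600) = 0
  disc = (13/30)² − 4·(1/12)·(-259/1600) = 3481/14400 ; √disc = 59/120
  v_R = (−(13/30) + 59/120) / (2·(1/12)) = 7/20 m/s
check:
stop time T_s = (7/20)/6 = 0.0583 s
robot covers v_R·T_r = 0.3500·0.2000 = 0.0700 m before braking
robot covers 0.3500·0.0583 − ½·6.0000·0.0583² = 0.0102 m while stopping
person approaches 1.4000·(0.2000+0.0583) = 0.3617 m
residual clearance needed = 0.0800+0.0300+0.0600 = 0.1700 m
sum ≈ 0.0700+0.0102+0.3617+0.1700 ≈ 0.6119 m = S ✓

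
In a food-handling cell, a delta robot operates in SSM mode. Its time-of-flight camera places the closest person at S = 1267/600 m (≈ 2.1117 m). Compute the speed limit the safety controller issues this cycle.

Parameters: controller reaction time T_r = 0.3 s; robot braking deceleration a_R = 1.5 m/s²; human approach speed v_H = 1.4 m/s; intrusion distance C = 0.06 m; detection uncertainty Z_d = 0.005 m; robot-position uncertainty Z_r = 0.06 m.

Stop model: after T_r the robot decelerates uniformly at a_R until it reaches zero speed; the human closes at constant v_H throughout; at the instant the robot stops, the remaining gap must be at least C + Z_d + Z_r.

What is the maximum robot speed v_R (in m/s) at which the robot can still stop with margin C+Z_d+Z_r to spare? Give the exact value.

v_R_max = 1 m/s = 1.0000 m/s

at the boundary: (1/3)·v² + (37/30)·v + (-47/30) = 0
  disc = (37/30)² − 4·(1/3)·(-47/30) = 361/100 ; √disc = 19/10
  v_R = (−(37/30) + 19/10) / (2·(1/3)) = 1 m/s
check:
braking lasts T_s = 1/(3/2) = 0.6667 s
robot covers v_R·T_r = 1.0000·0.3000 = 0.3000 m before braking
braking distance = 1.0000²/(2·1.5000) = 0.3333 m
person approaches 1.4000·(0.3000+0.6667) = 1.3533 m
residual clearance needed = 0.0600+0.0050+0.0600 = 0.1250 m
sum ≈ 0.3000+0.3333+1.3533+0.1250 ≈ 2.1117 m = S ✓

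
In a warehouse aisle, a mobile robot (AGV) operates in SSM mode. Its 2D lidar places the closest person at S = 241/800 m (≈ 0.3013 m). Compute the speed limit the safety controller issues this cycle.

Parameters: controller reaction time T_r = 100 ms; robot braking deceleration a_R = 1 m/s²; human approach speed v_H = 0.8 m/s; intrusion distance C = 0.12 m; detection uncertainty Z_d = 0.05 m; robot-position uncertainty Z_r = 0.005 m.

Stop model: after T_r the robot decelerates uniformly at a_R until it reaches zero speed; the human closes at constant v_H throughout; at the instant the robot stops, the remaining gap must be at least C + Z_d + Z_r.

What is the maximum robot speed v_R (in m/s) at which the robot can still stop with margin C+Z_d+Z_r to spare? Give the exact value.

v_R_max = 1/20 m/s = 0.0500 m/s

collect terms ⇒ (1/2)·v_R² + (9/10)·v_R + (-37/800) = 0
  disc = (9/10)² − 4·(1/2)·(-37/800) = 361/400 ; √disc = 19/20
  v_R = (−(9/10) + 19/20) / (2·(1/2)) = 1/20 m/s
check:
braking lasts T_s = (1/20)/1 = 0.0500 s
robot covers v_R·T_r = 0.0500·0.1000 = 0.0050 m before braking
robot under decel: 0.0500²/(2·1.0000) = 0.0013 m
person approaches 0.8000·(0.1000+0.0500) = 0.1200 m
residual clearance needed = 0.1200+0.0500+0.0050 = 0.1750 m
sum ≈ 0.0050+0.0013+0.1200+0.1750 ≈ 0.3013 m = S ✓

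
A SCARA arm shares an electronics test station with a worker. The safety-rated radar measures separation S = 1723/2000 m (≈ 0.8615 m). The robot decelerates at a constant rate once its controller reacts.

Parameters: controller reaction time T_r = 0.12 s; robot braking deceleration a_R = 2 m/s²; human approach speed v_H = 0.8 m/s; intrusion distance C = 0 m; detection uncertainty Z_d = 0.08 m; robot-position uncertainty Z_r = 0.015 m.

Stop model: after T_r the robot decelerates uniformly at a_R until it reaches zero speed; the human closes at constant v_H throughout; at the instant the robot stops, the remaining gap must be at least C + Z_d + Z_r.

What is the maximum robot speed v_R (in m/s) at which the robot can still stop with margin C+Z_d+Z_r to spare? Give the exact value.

at the boundary: (1/4)·v² + (13/25)·v + (-1341/2000) = 0
  disc = (13/25)² − 4·(1/4)·(-1341/2000) = 9409/10000 ; √disc = 97/100
  v_R = (−(13/25) + 97/100) / (2·(1/4)) = 9/10 m/s
check:
T_s = v_R/a_R = (9/10)/2 = 0.4500 s
reaction-phase robot travel = 0.9000·0.1200 = 0.1080 m
robot under decel: 0.9000²/(2·2.0000) = 0.2025 m
human over T_r+T_s: 0.8000·(0.1200+0.4500) = 0.4560 m
residual clearance needed = 0.0000+0.0800+0.0150 = 0.0950 m
sum ≈ 0.1080+0.2025+0.4560+0.0950 ≈ 0.8615 m = S ✓

v_R_max = 9/10 m/s = 0.9000 m/s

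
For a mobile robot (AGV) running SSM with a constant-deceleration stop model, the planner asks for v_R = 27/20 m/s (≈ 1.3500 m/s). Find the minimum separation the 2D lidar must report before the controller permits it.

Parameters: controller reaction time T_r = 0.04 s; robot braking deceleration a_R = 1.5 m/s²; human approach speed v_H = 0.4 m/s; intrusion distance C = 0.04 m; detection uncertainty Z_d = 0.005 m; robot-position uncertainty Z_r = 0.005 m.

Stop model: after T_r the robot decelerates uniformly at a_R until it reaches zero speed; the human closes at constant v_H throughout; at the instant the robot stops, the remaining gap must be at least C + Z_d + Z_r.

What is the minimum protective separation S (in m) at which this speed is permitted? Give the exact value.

stop time T_s = (27/20)/(3/2) = 0.9000 s
robot in T_r: 1.3500·0.0400 = 0.0540 m
robot covers 1.3500·0.9000 − ½·1.5000·0.9000² = 0.6075 m while stopping
human over T_r+T_s: 0.4000·(0.0400+0.9000) = 0.3760 m
margins: 0.0400+0.0050+0.0050 = 0.0500 m
S_min ≈ 0.0540+0.6075+0.3760+0.0500  ⇒  S_min = 87/80 m

S_min = 87/80 m = 1.0875 m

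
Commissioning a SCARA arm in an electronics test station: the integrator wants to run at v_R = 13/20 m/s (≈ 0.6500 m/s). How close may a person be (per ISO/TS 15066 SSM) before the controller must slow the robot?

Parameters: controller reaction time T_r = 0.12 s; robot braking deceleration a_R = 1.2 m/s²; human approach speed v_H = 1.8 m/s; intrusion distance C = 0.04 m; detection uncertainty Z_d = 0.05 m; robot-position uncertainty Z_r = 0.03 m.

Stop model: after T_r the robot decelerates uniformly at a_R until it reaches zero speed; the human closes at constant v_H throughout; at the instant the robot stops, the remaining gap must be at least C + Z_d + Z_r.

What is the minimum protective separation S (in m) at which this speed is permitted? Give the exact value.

S_min = 37561/24000 m = 1.5650 m

stop time T_s = (13/20)/(6/5) = 0.5417 s
robot in T_r: 0.6500·0.1200 = 0.0780 m
braking distance = 0.6500²/(2·1.2000) = 0.1760 m
human closes 1.8000·0.6617 = 1.1910 m
residual clearance needed = 0.0400+0.0500+0.0300 = 0.1200 m
S_min ≈ 0.0780+0.1760+1.1910+0.1200  ⇒  S_min = 37561/24000 m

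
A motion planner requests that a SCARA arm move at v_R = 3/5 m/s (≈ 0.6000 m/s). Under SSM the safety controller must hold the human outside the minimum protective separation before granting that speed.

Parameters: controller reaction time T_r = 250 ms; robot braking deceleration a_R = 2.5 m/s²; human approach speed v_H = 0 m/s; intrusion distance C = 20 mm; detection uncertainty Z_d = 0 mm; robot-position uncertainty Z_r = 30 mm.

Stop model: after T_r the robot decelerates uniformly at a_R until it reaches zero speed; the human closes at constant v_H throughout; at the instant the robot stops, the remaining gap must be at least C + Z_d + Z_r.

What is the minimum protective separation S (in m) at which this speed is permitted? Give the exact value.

braking lasts T_s = (3/5)/(5/2) = 0.2400 s
robot covers v_R·T_r = 0.6000·0.2500 = 0.1500 m before braking
robot under decel: 0.6000²/(2·2.5000) = 0.0720 m
human closes 0.0000·0.4900 = 0.0000 m
residual clearance needed = 0.0200+0.0000+0.0300 = 0.0500 m
S_min ≈ 0.1500+0.0720+0.0000+0.0500  ⇒  S_min = 34/125 m

S_min = 34/125 m = 0.2720 m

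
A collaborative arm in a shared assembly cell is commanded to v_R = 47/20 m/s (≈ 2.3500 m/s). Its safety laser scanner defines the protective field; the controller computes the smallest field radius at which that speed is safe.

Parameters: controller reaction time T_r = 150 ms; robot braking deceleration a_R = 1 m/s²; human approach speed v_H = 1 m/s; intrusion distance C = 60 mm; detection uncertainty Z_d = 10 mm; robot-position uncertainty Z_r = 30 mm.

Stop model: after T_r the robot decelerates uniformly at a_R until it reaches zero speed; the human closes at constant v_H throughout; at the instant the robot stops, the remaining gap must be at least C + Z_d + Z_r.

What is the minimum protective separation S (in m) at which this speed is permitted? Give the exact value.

stop time T_s = (47/20)/1 = 2.3500 s
robot in T_r: 2.3500·0.1500 = 0.3525 m
robot covers 2.3500·2.3500 − ½·1.0000·2.3500² = 2.7612 m while stopping
human closes 1.0000·2.5000 = 2.5000 m
margins: 0.0600+0.0100+0.0300 = 0.1000 m
S_min ≈ 0.3525+2.7612+2.5000+0.1000  ⇒  S_min = 4571/800 m

S_min = 4571/800 m = 5.7138 m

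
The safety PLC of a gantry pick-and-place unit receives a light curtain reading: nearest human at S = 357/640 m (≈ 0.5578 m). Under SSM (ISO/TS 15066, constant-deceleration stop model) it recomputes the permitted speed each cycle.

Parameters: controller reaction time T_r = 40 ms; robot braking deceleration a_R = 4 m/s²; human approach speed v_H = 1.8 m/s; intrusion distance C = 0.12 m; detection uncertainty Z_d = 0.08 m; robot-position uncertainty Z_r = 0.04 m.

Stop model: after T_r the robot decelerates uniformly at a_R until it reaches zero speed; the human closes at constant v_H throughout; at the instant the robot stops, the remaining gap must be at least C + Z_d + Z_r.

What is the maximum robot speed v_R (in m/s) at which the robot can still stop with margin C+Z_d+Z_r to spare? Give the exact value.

v_R_max = 9/20 m/s = 0.4500 m/s

quadratic (1/8)·v² + (49/100)·v + (-3933/16000) = 0
  disc = (49/100)² − 4·(1/8)·(-3933/16000) = 58081/160000 ; √disc = 241/400
  v_R = (−(49/100) + 241/400) / (2·(1/8)) = 9/20 m/s
check:
braking lasts T_s = (9/20)/4 = 0.1125 s
reaction-phase robot travel = 0.4500·0.0400 = 0.0180 m
braking distance = 0.4500²/(2·4.0000) = 0.0253 m
human closes 1.8000·0.1525 = 0.2745 m
margins: 0.1200+0.0800+0.0400 = 0.2400 m
sum ≈ 0.0180+0.0253+0.2745+0.2400 ≈ 0.5578 m = S ✓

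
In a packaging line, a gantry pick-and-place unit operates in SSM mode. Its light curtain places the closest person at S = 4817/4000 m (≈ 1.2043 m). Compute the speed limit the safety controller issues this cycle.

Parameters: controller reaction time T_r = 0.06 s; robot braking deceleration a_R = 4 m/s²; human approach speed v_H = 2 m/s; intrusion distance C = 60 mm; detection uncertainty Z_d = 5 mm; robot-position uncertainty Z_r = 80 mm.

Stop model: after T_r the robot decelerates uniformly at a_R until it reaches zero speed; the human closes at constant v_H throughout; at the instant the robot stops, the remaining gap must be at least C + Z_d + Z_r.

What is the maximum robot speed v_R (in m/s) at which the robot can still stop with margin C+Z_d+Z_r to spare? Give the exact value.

v_R_max = 13/10 m/s = 1.3000 m/s

quadratic (1/8)·v² + (14/25)·v + (-3757/4000) = 0
  disc = (14/25)² − 4·(1/8)·(-3757/4000) = 31329/40000 ; √disc = 177/200
  v_R = (−(14/25) + 177/200) / (2·(1/8)) = 13/10 m/s
check:
stop time T_s = (13/10)/4 = 0.3250 s
reaction-phase robot travel = 1.3000·0.0600 = 0.0780 m
braking distance = 1.3000²/(2·4.0000) = 0.2112 m
person approaches 2.0000·(0.0600+0.3250) = 0.7700 m
margins: 0.0600+0.0050+0.0800 = 0.1450 m
sum ≈ 0.0780+0.2112+0.7700+0.1450 ≈ 1.2043 m = S ✓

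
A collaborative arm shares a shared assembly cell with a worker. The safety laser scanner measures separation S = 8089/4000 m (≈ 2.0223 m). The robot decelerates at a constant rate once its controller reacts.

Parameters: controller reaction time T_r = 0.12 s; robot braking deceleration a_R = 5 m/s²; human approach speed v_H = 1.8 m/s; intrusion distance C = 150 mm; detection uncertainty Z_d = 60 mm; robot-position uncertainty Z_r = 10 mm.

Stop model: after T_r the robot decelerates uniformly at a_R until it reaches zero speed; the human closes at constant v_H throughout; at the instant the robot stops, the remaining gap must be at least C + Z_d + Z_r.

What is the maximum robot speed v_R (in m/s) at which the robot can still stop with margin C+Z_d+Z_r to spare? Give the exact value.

at the boundary: (1/10)·v² + (12/25)·v + (-1269/800) = 0
  disc = (12/25)² − 4·(1/10)·(-1269/800) = 8649/10000 ; √disc = 93/100
  v_R = (−(12/25) + 93/100) / (2·(1/10)) = 9/4 m/s
check:
braking lasts T_s = (9/4)/5 = 0.4500 s
robot in T_r: 2.2500·0.1200 = 0.2700 m
robot covers 2.2500·0.4500 − ½·5.0000·0.4500² = 0.5062 m while stopping
human closes 1.8000·0.5700 = 1.0260 m
residual clearance needed = 0.1500+0.0600+0.0100 = 0.2200 m
sum ≈ 0.2700+0.5062+1.0260+0.2200 ≈ 2.0223 m = S ✓

v_R_max = 9/4 m/s = 2.2500 m/s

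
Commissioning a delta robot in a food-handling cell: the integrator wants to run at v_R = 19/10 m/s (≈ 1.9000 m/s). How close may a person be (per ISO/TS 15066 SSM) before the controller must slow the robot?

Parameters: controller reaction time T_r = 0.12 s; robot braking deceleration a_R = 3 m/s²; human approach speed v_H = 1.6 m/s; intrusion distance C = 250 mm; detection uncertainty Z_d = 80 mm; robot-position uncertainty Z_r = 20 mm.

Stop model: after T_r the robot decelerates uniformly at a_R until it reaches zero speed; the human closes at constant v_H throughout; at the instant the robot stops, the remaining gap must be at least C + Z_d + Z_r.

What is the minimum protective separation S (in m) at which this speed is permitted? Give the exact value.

S_min = 477/200 m = 2.3850 m

T_s = v_R/a_R = (19/10)/3 = 0.6333 s
robot covers v_R·T_r = 1.9000·0.1200 = 0.2280 m before braking
braking distance = 1.9000²/(2·3.0000) = 0.6017 m
human closes 1.6000·0.7533 = 1.2053 m
C+Z_d+Z_r = 0.2500+0.0800+0.0200 = 0.3500 m
S_min ≈ 0.2280+0.6017+1.2053+0.3500  ⇒  S_min = 477/200 m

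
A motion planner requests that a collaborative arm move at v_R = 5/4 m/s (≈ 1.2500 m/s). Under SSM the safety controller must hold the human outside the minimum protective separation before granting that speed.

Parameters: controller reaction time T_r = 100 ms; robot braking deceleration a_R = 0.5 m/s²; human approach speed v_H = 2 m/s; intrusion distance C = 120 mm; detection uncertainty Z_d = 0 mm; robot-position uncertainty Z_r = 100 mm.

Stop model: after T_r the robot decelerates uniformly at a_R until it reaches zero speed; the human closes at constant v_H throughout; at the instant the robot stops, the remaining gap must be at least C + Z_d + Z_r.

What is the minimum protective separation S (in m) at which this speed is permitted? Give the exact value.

T_s = v_R/a_R = (5/4)/(1/2) = 2.5000 s
robot in T_r: 1.2500·0.1000 = 0.1250 m
braking distance = 1.2500²/(2·0.5000) = 1.5625 m
human over T_r+T_s: 2.0000·(0.1000+2.5000) = 5.2000 m
C+Z_d+Z_r = 0.1200+0.0000+0.1000 = 0.2200 m
S_min ≈ 0.1250+1.5625+5.2000+0.2200  ⇒  S_min = 2843/400 m

S_min = 2843/400 m = 7.1075 m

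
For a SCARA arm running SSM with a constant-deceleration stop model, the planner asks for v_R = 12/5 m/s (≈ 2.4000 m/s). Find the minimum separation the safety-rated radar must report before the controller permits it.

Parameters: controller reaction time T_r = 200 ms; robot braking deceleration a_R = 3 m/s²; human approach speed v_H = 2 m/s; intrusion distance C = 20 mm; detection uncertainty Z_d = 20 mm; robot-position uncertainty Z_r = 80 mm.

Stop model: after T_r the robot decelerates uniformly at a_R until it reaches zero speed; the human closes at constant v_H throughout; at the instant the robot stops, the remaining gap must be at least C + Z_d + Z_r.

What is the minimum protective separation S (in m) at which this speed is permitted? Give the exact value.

braking lasts T_s = (12/5)/3 = 0.8000 s
robot in T_r: 2.4000·0.2000 = 0.4800 m
robot under decel: 2.4000²/(2·3.0000) = 0.9600 m
person approaches 2.0000·(0.2000+0.8000) = 2.0000 m
margins: 0.0200+0.0200+0.0800 = 0.1200 m
S_min ≈ 0.4800+0.9600+2.0000+0.1200  ⇒  S_min = 89/25 m

S_min = 89/25 m = 3.5600 m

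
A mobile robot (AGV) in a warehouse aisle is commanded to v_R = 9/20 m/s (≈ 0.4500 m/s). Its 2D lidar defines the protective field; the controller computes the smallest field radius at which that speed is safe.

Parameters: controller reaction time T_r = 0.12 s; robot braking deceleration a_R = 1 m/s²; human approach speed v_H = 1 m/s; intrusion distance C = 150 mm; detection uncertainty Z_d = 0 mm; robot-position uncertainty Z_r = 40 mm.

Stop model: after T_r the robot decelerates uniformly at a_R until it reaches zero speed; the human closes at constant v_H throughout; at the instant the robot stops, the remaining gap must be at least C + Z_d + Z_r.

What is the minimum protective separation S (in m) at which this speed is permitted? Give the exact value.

S_min = 3661/4000 m = 0.9153 m

braking lasts T_s = (9/20)/1 = 0.4500 s
robot covers v_R·T_r = 0.4500·0.1200 = 0.0540 m before braking
robot under decel: 0.4500²/(2·1.0000) = 0.1013 m
human closes 1.0000·0.5700 = 0.5700 m
C+Z_d+Z_r = 0.1500+0.0000+0.0400 = 0.1900 m
S_min ≈ 0.0540+0.1013+0.5700+0.1900  ⇒  S_min = 3661/4000 m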